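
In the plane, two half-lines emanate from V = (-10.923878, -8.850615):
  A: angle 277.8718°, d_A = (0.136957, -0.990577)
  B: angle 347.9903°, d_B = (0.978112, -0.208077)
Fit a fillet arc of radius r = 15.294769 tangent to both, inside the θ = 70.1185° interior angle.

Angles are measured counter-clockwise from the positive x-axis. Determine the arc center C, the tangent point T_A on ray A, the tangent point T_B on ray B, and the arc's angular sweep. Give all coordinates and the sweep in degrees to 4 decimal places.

center=(7.2118,-28.3457) T_A=(-7.9389,-30.4404) T_B=(10.3943,-13.3857) sweep=109.8815

bisector direction at 312.9311° = (0.681118,-0.732174)
center distance |VC| = r/sin(θ/2) = 15.294769/sin(35.0592°) = 26.626307
C = V + |VC|·bis = (7.2118,-28.3457)
T_A = V + ((C−V)·d_A)·d_A = V + 21.7952·d_A = (-7.9389,-30.4404)
T_B = V + ((C−V)·d_B)·d_B = V + 21.7952·d_B = (10.3943,-13.3857)
sweep = 180° − θ = 109.8815°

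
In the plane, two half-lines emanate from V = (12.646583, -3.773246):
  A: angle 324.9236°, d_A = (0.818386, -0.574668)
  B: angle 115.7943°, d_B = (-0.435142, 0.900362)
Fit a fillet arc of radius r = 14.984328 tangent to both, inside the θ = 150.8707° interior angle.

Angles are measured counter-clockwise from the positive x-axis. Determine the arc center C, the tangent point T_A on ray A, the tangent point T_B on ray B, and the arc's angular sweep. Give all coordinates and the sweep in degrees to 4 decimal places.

bisector direction at 40.3589° = (0.762002,0.647574)
center distance |VC| = r/sin(θ/2) = 14.984328/sin(75.4353°) = 15.481845
C = V + |VC|·bis = (24.4438,6.2524)
T_A = V + ((C−V)·d_A)·d_A = V + 3.8933·d_A = (15.8328,-6.0106)
T_B = V + ((C−V)·d_B)·d_B = V + 3.8933·d_B = (10.9525,-0.2679)
sweep = 180° − θ = 29.1293°

center=(24.4438,6.2524) T_A=(15.8328,-6.0106) T_B=(10.9525,-0.2679) sweep=29.1293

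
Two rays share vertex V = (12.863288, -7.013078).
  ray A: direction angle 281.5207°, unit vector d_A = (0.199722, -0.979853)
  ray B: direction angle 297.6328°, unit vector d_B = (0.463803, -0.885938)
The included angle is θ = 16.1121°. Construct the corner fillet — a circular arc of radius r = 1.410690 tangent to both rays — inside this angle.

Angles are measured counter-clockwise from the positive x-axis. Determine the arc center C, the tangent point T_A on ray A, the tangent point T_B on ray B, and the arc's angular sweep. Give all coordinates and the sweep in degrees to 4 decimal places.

center=(16.2362,-16.4974) T_A=(14.8539,-16.7791) T_B=(17.4859,-15.8431) sweep=163.8879

bisector direction at 289.5768° = (0.335069,-0.942193)
center distance |VC| = r/sin(θ/2) = 1.410690/sin(8.0561°) = 10.066164
C = V + |VC|·bis = (16.2362,-16.4974)
T_A = V + ((C−V)·d_A)·d_A = V + 9.9668·d_A = (14.8539,-16.7791)
T_B = V + ((C−V)·d_B)·d_B = V + 9.9668·d_B = (17.4859,-15.8431)
sweep = 180° − θ = 163.8879°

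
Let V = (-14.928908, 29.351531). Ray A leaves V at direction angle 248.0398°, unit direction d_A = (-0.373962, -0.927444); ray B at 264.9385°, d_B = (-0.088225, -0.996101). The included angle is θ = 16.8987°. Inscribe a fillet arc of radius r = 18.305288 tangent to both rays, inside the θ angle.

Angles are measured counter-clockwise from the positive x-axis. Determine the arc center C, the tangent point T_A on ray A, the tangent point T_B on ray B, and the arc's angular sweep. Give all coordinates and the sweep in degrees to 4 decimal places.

bisector direction at 256.4891° = (-0.233629,-0.972326)
center distance |VC| = r/sin(θ/2) = 18.305288/sin(8.4494°) = 124.580809
C = V + |VC|·bis = (-44.0347,-91.7816)
T_A = V + ((C−V)·d_A)·d_A = V + 123.2286·d_A = (-61.0118,-84.9361)
T_B = V + ((C−V)·d_B)·d_B = V + 123.2286·d_B = (-25.8008,-93.3966)
sweep = 180° − θ = 163.1013°

center=(-44.0347,-91.7816) T_A=(-61.0118,-84.9361) T_B=(-25.8008,-93.3966) sweep=163.1013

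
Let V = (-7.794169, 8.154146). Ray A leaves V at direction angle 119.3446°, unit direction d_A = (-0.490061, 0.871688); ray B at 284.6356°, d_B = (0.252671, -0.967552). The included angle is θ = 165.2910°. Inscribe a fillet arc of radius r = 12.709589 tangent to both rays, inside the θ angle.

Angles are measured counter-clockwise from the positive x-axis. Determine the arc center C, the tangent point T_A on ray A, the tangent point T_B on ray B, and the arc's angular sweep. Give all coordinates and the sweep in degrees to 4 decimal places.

center=(-19.6769,3.3556) T_A=(-8.5981,9.5841) T_B=(-7.3797,6.5669) sweep=14.7090

bisector direction at 201.9901° = (-0.927249,-0.374446)
center distance |VC| = r/sin(θ/2) = 12.709589/sin(82.6455°) = 12.815016
C = V + |VC|·bis = (-19.6769,3.3556)
T_A = V + ((C−V)·d_A)·d_A = V + 1.6404·d_A = (-8.5981,9.5841)
T_B = V + ((C−V)·d_B)·d_B = V + 1.6404·d_B = (-7.3797,6.5669)
sweep = 180° − θ = 14.7090°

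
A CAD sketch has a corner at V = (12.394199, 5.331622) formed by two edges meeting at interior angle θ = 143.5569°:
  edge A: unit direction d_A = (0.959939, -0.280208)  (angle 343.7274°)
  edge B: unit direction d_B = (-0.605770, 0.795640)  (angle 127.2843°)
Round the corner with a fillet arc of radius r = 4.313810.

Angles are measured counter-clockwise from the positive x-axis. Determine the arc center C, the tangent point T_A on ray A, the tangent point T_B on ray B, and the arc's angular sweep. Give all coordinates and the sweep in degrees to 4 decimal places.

center=(14.9662,9.0747) T_A=(13.7574,4.9337) T_B=(11.5339,6.4615) sweep=36.4431

bisector direction at 55.5059° = (0.566322,0.824184)
center distance |VC| = r/sin(θ/2) = 4.313810/sin(71.7785°) = 4.541548
C = V + |VC|·bis = (14.9662,9.0747)
T_A = V + ((C−V)·d_A)·d_A = V + 1.4201·d_A = (13.7574,4.9337)
T_B = V + ((C−V)·d_B)·d_B = V + 1.4201·d_B = (11.5339,6.4615)
sweep = 180° − θ = 36.4431°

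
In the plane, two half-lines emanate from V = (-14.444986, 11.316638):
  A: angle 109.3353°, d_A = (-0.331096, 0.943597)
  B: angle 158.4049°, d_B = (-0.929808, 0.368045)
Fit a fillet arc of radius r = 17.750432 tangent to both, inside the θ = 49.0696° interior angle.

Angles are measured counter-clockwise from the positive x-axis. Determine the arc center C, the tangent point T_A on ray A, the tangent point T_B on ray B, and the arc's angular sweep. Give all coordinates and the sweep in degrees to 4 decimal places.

center=(-44.0696,42.1334) T_A=(-27.3204,48.0105) T_B=(-50.6026,25.6289) sweep=130.9304

bisector direction at 133.8701° = (-0.693026,0.720913)
center distance |VC| = r/sin(θ/2) = 17.750432/sin(24.5348°) = 42.746801
C = V + |VC|·bis = (-44.0696,42.1334)
T_A = V + ((C−V)·d_A)·d_A = V + 38.8872·d_A = (-27.3204,48.0105)
T_B = V + ((C−V)·d_B)·d_B = V + 38.8872·d_B = (-50.6026,25.6289)
sweep = 180° − θ = 130.9304°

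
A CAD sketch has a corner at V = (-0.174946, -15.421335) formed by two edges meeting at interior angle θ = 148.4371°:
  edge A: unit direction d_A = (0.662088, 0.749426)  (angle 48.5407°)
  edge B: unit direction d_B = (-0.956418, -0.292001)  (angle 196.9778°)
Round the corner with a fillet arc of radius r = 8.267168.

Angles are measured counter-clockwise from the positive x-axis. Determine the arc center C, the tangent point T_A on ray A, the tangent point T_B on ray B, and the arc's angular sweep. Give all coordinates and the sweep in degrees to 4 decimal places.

bisector direction at 122.7592° = (-0.541110,0.840952)
center distance |VC| = r/sin(θ/2) = 8.267168/sin(74.2185°) = 8.590996
C = V + |VC|·bis = (-4.8236,-8.1967)
T_A = V + ((C−V)·d_A)·d_A = V + 2.3365·d_A = (1.3720,-13.6703)
T_B = V + ((C−V)·d_B)·d_B = V + 2.3365·d_B = (-2.4096,-16.1036)
sweep = 180° − θ = 31.5629°

center=(-4.8236,-8.1967) T_A=(1.3720,-13.6703) T_B=(-2.4096,-16.1036) sweep=31.5629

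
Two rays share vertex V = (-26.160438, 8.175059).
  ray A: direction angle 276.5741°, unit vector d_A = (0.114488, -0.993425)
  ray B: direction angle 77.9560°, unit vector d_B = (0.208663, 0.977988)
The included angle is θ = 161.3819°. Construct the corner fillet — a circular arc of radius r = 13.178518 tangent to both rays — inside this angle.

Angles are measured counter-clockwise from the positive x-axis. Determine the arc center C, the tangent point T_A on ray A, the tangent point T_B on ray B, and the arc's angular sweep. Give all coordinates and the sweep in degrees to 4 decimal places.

center=(-12.8213,7.5378) T_A=(-25.9131,6.0291) T_B=(-25.7097,10.2877) sweep=18.6181

bisector direction at 357.2650° = (0.998861,-0.047716)
center distance |VC| = r/sin(θ/2) = 13.178518/sin(80.6910°) = 13.354393
C = V + |VC|·bis = (-12.8213,7.5378)
T_A = V + ((C−V)·d_A)·d_A = V + 2.1602·d_A = (-25.9131,6.0291)
T_B = V + ((C−V)·d_B)·d_B = V + 2.1602·d_B = (-25.7097,10.2877)
sweep = 180° − θ = 18.6181°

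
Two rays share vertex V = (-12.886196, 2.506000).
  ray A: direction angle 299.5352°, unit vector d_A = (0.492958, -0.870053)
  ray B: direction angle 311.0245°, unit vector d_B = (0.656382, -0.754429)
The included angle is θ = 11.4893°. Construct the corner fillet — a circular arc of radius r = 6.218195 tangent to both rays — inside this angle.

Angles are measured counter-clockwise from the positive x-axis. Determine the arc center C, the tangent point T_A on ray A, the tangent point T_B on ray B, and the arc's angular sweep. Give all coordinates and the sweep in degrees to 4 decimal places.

center=(22.9941,-48.2074) T_A=(17.5840,-51.2727) T_B=(27.6853,-44.1259) sweep=168.5107

bisector direction at 305.2799° = (0.577571,-0.816341)
center distance |VC| = r/sin(θ/2) = 6.218195/sin(5.7447°) = 62.122836
C = V + |VC|·bis = (22.9941,-48.2074)
T_A = V + ((C−V)·d_A)·d_A = V + 61.8108·d_A = (17.5840,-51.2727)
T_B = V + ((C−V)·d_B)·d_B = V + 61.8108·d_B = (27.6853,-44.1259)
sweep = 180° − θ = 168.5107°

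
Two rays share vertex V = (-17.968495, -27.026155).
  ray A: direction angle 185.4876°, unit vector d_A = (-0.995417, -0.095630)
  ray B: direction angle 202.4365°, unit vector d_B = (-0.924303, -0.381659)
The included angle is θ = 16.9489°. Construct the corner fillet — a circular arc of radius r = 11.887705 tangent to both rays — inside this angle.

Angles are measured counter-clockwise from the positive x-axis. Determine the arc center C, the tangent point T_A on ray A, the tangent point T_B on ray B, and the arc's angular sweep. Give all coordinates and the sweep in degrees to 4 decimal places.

center=(-96.2519,-46.4893) T_A=(-97.3887,-34.6561) T_B=(-91.7148,-57.4772) sweep=163.0511

bisector direction at 193.9620° = (-0.970456,-0.241279)
center distance |VC| = r/sin(θ/2) = 11.887705/sin(8.4744°) = 80.666601
C = V + |VC|·bis = (-96.2519,-46.4893)
T_A = V + ((C−V)·d_A)·d_A = V + 79.7859·d_A = (-97.3887,-34.6561)
T_B = V + ((C−V)·d_B)·d_B = V + 79.7859·d_B = (-91.7148,-57.4772)
sweep = 180° − θ = 163.0511°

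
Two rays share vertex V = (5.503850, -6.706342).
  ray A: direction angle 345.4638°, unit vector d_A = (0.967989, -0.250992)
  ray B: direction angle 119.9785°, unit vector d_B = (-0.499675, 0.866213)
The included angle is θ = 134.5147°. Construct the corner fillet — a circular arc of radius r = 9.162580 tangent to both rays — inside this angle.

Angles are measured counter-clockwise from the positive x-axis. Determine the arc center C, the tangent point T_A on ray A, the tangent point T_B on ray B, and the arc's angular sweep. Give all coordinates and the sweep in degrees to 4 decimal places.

center=(11.5214,1.1989) T_A=(9.2217,-7.6704) T_B=(3.5847,-3.3794) sweep=45.4853

bisector direction at 52.7211° = (0.605695,0.795697)
center distance |VC| = r/sin(θ/2) = 9.162580/sin(67.2574°) = 9.935022
C = V + |VC|·bis = (11.5214,1.1989)
T_A = V + ((C−V)·d_A)·d_A = V + 3.8408·d_A = (9.2217,-7.6704)
T_B = V + ((C−V)·d_B)·d_B = V + 3.8408·d_B = (3.5847,-3.3794)
sweep = 180° − θ = 45.4853°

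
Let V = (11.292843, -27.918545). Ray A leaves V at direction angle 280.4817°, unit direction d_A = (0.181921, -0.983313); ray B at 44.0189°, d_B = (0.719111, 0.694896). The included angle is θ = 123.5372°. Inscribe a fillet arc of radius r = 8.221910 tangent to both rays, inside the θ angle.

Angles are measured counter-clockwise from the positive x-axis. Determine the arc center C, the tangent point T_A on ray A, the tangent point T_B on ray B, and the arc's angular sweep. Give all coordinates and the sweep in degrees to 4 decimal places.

center=(20.1806,-30.7635) T_A=(12.0959,-32.2592) T_B=(14.4673,-24.8510) sweep=56.4628

bisector direction at 342.2503° = (0.952397,-0.304859)
center distance |VC| = r/sin(θ/2) = 8.221910/sin(61.7686°) = 9.332005
C = V + |VC|·bis = (20.1806,-30.7635)
T_A = V + ((C−V)·d_A)·d_A = V + 4.4144·d_A = (12.0959,-32.2592)
T_B = V + ((C−V)·d_B)·d_B = V + 4.4144·d_B = (14.4673,-24.8510)
sweep = 180° − θ = 56.4628°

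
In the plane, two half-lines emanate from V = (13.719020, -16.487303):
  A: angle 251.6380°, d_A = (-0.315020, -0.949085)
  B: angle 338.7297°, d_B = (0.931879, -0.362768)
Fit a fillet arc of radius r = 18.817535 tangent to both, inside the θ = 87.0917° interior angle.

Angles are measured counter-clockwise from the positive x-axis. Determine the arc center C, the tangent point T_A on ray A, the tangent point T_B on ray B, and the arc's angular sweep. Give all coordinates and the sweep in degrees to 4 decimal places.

bisector direction at 295.1839° = (0.425524,-0.904947)
center distance |VC| = r/sin(θ/2) = 18.817535/sin(43.5459°) = 27.313955
C = V + |VC|·bis = (25.3418,-41.2050)
T_A = V + ((C−V)·d_A)·d_A = V + 19.7978·d_A = (7.4823,-35.2771)
T_B = V + ((C−V)·d_B)·d_B = V + 19.7978·d_B = (32.1682,-23.6693)
sweep = 180° − θ = 92.9083°

center=(25.3418,-41.2050) T_A=(7.4823,-35.2771) T_B=(32.1682,-23.6693) sweep=92.9083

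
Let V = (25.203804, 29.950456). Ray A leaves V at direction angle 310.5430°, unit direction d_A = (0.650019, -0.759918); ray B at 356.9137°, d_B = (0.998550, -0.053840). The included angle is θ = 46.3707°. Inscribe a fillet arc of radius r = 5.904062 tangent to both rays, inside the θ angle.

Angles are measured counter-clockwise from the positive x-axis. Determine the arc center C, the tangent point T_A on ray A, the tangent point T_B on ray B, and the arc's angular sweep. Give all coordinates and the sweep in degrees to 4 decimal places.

bisector direction at 333.7284° = (0.896706,-0.442628)
center distance |VC| = r/sin(θ/2) = 5.904062/sin(23.1853°) = 14.996085
C = V + |VC|·bis = (38.6509,23.3128)
T_A = V + ((C−V)·d_A)·d_A = V + 13.7849·d_A = (34.1643,19.4750)
T_B = V + ((C−V)·d_B)·d_B = V + 13.7849·d_B = (38.9688,29.2083)
sweep = 180° − θ = 133.6293°

center=(38.6509,23.3128) T_A=(34.1643,19.4750) T_B=(38.9688,29.2083) sweep=133.6293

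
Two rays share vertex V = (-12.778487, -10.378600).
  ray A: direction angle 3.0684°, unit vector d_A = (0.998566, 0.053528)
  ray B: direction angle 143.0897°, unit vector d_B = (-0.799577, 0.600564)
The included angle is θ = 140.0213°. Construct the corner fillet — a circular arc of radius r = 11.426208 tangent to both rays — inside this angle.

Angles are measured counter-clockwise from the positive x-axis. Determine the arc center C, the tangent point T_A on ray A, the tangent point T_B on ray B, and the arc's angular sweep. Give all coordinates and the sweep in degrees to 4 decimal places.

center=(-9.2397,1.2537) T_A=(-8.6281,-10.1561) T_B=(-16.1018,-7.8824) sweep=39.9787

bisector direction at 73.0790° = (0.291052,0.956707)
center distance |VC| = r/sin(θ/2) = 11.426208/sin(70.0106°) = 12.158694
C = V + |VC|·bis = (-9.2397,1.2537)
T_A = V + ((C−V)·d_A)·d_A = V + 4.1564·d_A = (-8.6281,-10.1561)
T_B = V + ((C−V)·d_B)·d_B = V + 4.1564·d_B = (-16.1018,-7.8824)
sweep = 180° − θ = 39.9787°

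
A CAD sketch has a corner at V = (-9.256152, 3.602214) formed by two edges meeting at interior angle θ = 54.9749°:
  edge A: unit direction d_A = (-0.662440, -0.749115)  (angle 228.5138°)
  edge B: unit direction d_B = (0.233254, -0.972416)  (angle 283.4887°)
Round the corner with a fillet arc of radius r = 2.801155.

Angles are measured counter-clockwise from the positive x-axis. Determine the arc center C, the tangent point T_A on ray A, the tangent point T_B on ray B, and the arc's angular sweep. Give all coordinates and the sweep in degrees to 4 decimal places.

center=(-10.7242,-2.2865) T_A=(-12.8226,-0.4309) T_B=(-8.0004,-1.6331) sweep=125.0251

bisector direction at 256.0013° = (-0.241901,-0.970301)
center distance |VC| = r/sin(θ/2) = 2.801155/sin(27.4874°) = 6.068961
C = V + |VC|·bis = (-10.7242,-2.2865)
T_A = V + ((C−V)·d_A)·d_A = V + 5.3838·d_A = (-12.8226,-0.4309)
T_B = V + ((C−V)·d_B)·d_B = V + 5.3838·d_B = (-8.0004,-1.6331)
sweep = 180° − θ = 125.0251°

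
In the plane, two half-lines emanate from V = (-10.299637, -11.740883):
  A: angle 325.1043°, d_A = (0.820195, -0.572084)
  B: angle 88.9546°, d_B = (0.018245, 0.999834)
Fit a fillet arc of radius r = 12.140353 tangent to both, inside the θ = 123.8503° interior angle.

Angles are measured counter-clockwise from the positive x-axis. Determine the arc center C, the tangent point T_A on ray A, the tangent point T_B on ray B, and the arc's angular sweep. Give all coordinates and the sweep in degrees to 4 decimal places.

center=(1.9568,-5.4880) T_A=(-4.9885,-15.4454) T_B=(-10.1815,-5.2665) sweep=56.1497

bisector direction at 27.0294° = (0.890773,0.454448)
center distance |VC| = r/sin(θ/2) = 12.140353/sin(61.9252°) = 13.759369
C = V + |VC|·bis = (1.9568,-5.4880)
T_A = V + ((C−V)·d_A)·d_A = V + 6.4755·d_A = (-4.9885,-15.4454)
T_B = V + ((C−V)·d_B)·d_B = V + 6.4755·d_B = (-10.1815,-5.2665)
sweep = 180° − θ = 56.1497°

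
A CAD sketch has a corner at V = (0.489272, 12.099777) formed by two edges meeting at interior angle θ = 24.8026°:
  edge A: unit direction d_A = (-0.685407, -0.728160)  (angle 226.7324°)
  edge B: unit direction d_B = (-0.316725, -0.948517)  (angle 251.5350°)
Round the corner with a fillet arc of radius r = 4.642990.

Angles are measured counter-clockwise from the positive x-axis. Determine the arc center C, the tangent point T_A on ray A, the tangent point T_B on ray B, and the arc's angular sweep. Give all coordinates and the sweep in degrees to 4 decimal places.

center=(-10.6024,-6.4578) T_A=(-13.9833,-3.2755) T_B=(-6.1985,-7.9284) sweep=155.1974

bisector direction at 239.1337° = (-0.513036,-0.858367)
center distance |VC| = r/sin(θ/2) = 4.642990/sin(12.4013°) = 21.619689
C = V + |VC|·bis = (-10.6024,-6.4578)
T_A = V + ((C−V)·d_A)·d_A = V + 21.1152·d_A = (-13.9833,-3.2755)
T_B = V + ((C−V)·d_B)·d_B = V + 21.1152·d_B = (-6.1985,-7.9284)
sweep = 180° − θ = 155.1974°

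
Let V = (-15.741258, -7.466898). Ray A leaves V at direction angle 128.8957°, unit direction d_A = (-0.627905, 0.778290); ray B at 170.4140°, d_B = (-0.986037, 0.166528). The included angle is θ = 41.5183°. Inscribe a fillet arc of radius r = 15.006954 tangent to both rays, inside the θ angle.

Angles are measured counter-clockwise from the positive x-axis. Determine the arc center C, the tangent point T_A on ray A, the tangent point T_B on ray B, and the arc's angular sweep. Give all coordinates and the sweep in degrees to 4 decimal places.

center=(-52.2805,13.9235) T_A=(-40.6007,23.3465) T_B=(-54.7795,-0.8739) sweep=138.4817

bisector direction at 149.6549° = (-0.862998,0.505208)
center distance |VC| = r/sin(θ/2) = 15.006954/sin(20.7592°) = 42.339855
C = V + |VC|·bis = (-52.2805,13.9235)
T_A = V + ((C−V)·d_A)·d_A = V + 39.5911·d_A = (-40.6007,23.3465)
T_B = V + ((C−V)·d_B)·d_B = V + 39.5911·d_B = (-54.7795,-0.8739)
sweep = 180° − θ = 138.4817°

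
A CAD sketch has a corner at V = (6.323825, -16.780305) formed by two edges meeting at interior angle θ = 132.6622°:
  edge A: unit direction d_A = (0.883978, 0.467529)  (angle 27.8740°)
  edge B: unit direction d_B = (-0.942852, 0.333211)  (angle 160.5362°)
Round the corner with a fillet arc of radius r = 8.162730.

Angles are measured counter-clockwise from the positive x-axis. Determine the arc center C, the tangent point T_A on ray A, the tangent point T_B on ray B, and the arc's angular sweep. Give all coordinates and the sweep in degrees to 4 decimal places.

center=(5.6703,-7.8919) T_A=(9.4866,-15.1075) T_B=(2.9504,-15.5881) sweep=47.3378

bisector direction at 94.2051° = (-0.073327,0.997308)
center distance |VC| = r/sin(θ/2) = 8.162730/sin(66.3311°) = 8.912439
C = V + |VC|·bis = (5.6703,-7.8919)
T_A = V + ((C−V)·d_A)·d_A = V + 3.5779·d_A = (9.4866,-15.1075)
T_B = V + ((C−V)·d_B)·d_B = V + 3.5779·d_B = (2.9504,-15.5881)
sweep = 180° − θ = 47.3378°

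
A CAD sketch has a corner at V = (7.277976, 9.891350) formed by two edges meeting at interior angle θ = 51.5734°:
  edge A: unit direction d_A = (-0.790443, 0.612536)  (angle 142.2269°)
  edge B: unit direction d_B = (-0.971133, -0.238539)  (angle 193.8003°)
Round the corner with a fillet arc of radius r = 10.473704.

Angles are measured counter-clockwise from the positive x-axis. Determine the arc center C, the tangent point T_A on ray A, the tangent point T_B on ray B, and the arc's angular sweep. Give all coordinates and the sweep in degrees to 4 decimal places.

bisector direction at 168.0136° = (-0.978197,0.207680)
center distance |VC| = r/sin(θ/2) = 10.473704/sin(25.7867°) = 24.076257
C = V + |VC|·bis = (-16.2733,14.8915)
T_A = V + ((C−V)·d_A)·d_A = V + 21.6787·d_A = (-9.8578,23.1704)
T_B = V + ((C−V)·d_B)·d_B = V + 21.6787·d_B = (-13.7750,4.7201)
sweep = 180° − θ = 128.4266°

center=(-16.2733,14.8915) T_A=(-9.8578,23.1704) T_B=(-13.7750,4.7201) sweep=128.4266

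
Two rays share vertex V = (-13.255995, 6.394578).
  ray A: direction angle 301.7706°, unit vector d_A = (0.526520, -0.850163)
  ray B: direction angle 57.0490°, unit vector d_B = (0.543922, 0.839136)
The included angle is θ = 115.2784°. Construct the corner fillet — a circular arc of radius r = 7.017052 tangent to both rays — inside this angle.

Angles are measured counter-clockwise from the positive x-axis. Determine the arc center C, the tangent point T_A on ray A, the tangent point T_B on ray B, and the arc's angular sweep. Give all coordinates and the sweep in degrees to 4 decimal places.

center=(-4.9492,6.3090) T_A=(-10.9149,2.6144) T_B=(-10.8375,10.1257) sweep=64.7216

bisector direction at 359.4098° = (0.999947,-0.010301)
center distance |VC| = r/sin(θ/2) = 7.017052/sin(57.6392°) = 8.307209
C = V + |VC|·bis = (-4.9492,6.3090)
T_A = V + ((C−V)·d_A)·d_A = V + 4.4464·d_A = (-10.9149,2.6144)
T_B = V + ((C−V)·d_B)·d_B = V + 4.4464·d_B = (-10.8375,10.1257)
sweep = 180° − θ = 64.7216°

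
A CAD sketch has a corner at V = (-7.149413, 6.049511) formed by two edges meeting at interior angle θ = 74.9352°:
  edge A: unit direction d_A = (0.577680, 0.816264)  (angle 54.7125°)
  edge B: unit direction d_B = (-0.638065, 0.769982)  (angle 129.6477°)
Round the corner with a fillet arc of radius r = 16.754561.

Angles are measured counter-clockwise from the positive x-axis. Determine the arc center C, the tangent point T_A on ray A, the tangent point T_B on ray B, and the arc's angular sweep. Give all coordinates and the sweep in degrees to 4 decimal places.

center=(-8.1972,33.5723) T_A=(5.4790,23.8935) T_B=(-21.0979,22.8818) sweep=105.0648

bisector direction at 92.1801° = (-0.038041,0.999276)
center distance |VC| = r/sin(θ/2) = 16.754561/sin(37.4676°) = 27.542678
C = V + |VC|·bis = (-8.1972,33.5723)
T_A = V + ((C−V)·d_A)·d_A = V + 21.8606·d_A = (5.4790,23.8935)
T_B = V + ((C−V)·d_B)·d_B = V + 21.8606·d_B = (-21.0979,22.8818)
sweep = 180° − θ = 105.0648°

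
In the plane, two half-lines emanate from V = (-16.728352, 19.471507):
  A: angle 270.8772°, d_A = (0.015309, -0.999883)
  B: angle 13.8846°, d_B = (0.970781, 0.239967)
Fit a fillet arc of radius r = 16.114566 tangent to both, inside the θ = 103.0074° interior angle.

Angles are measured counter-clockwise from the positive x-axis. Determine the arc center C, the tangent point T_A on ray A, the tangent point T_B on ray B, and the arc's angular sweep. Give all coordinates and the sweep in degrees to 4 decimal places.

bisector direction at 322.3809° = (0.792086,-0.610409)
center distance |VC| = r/sin(θ/2) = 16.114566/sin(51.5037°) = 20.589791
C = V + |VC|·bis = (-0.4195,6.9033)
T_A = V + ((C−V)·d_A)·d_A = V + 12.8164·d_A = (-16.5321,6.6566)
T_B = V + ((C−V)·d_B)·d_B = V + 12.8164·d_B = (-4.2864,22.5470)
sweep = 180° − θ = 76.9926°

center=(-0.4195,6.9033) T_A=(-16.5321,6.6566) T_B=(-4.2864,22.5470) sweep=76.9926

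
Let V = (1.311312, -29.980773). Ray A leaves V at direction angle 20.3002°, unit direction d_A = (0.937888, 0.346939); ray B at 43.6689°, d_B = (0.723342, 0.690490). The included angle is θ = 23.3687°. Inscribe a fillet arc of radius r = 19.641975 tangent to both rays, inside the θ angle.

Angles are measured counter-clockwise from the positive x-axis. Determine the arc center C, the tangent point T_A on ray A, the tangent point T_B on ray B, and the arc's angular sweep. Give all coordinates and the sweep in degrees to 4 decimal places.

center=(83.5756,21.3928) T_A=(90.3902,2.9708) T_B=(70.0130,35.6007) sweep=156.6313

bisector direction at 31.9846° = (0.848191,0.529691)
center distance |VC| = r/sin(θ/2) = 19.641975/sin(11.6844°) = 96.987915
C = V + |VC|·bis = (83.5756,21.3928)
T_A = V + ((C−V)·d_A)·d_A = V + 94.9781·d_A = (90.3902,2.9708)
T_B = V + ((C−V)·d_B)·d_B = V + 94.9781·d_B = (70.0130,35.6007)
sweep = 180° − θ = 156.6313°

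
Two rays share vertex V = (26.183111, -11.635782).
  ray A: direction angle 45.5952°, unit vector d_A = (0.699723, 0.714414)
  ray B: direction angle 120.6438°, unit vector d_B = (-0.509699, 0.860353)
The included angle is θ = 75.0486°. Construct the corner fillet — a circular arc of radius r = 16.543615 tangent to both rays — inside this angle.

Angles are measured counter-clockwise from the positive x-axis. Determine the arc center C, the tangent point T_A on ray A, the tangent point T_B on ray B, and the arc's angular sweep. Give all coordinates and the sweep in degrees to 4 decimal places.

bisector direction at 83.1195° = (0.119799,0.992798)
center distance |VC| = r/sin(θ/2) = 16.543615/sin(37.5243°) = 27.160850
C = V + |VC|·bis = (29.4370,15.3295)
T_A = V + ((C−V)·d_A)·d_A = V + 21.5411·d_A = (41.2559,3.7535)
T_B = V + ((C−V)·d_B)·d_B = V + 21.5411·d_B = (15.2036,6.8972)
sweep = 180° − θ = 104.9514°

center=(29.4370,15.3295) T_A=(41.2559,3.7535) T_B=(15.2036,6.8972) sweep=104.9514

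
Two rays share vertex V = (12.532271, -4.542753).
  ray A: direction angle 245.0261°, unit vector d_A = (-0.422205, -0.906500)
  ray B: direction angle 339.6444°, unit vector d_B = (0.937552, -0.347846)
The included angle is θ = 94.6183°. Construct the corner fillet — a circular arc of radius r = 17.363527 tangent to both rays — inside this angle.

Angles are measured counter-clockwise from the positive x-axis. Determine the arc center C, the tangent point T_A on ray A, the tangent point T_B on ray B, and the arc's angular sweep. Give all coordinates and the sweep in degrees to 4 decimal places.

center=(21.5097,-26.3936) T_A=(5.7696,-19.0626) T_B=(27.5495,-10.1144) sweep=85.3817

bisector direction at 292.3353° = (0.380025,-0.924976)
center distance |VC| = r/sin(θ/2) = 17.363527/sin(47.3092°) = 23.623111
C = V + |VC|·bis = (21.5097,-26.3936)
T_A = V + ((C−V)·d_A)·d_A = V + 16.0175·d_A = (5.7696,-19.0626)
T_B = V + ((C−V)·d_B)·d_B = V + 16.0175·d_B = (27.5495,-10.1144)
sweep = 180° − θ = 85.3817°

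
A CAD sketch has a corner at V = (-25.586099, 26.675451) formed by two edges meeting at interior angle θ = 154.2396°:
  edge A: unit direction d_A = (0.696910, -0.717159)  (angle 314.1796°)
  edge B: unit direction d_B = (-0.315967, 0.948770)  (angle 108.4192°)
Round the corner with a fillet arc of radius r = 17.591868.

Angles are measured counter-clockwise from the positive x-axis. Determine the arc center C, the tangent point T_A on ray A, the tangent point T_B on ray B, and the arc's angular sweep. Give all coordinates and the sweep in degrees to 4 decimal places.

bisector direction at 31.2994° = (0.854464,0.519510)
center distance |VC| = r/sin(θ/2) = 17.591868/sin(77.1198°) = 18.045935
C = V + |VC|·bis = (-10.1665,36.0505)
T_A = V + ((C−V)·d_A)·d_A = V + 4.0227·d_A = (-22.7827,23.7906)
T_B = V + ((C−V)·d_B)·d_B = V + 4.0227·d_B = (-26.8571,30.4920)
sweep = 180° − θ = 25.7604°

center=(-10.1665,36.0505) T_A=(-22.7827,23.7906) T_B=(-26.8571,30.4920) sweep=25.7604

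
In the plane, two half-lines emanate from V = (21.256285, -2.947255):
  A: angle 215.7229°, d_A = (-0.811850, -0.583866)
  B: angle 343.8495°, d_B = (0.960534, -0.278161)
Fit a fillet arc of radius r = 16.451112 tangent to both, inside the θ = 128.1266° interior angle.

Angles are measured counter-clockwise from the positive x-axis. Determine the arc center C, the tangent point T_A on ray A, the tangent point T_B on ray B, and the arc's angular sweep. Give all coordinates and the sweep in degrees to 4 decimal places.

center=(24.3657,-20.9748) T_A=(14.7605,-7.6189) T_B=(28.9418,-5.1729) sweep=51.8734

bisector direction at 279.7862° = (0.169972,-0.985449)
center distance |VC| = r/sin(θ/2) = 16.451112/sin(64.0633°) = 18.293693
C = V + |VC|·bis = (24.3657,-20.9748)
T_A = V + ((C−V)·d_A)·d_A = V + 8.0013·d_A = (14.7605,-7.6189)
T_B = V + ((C−V)·d_B)·d_B = V + 8.0013·d_B = (28.9418,-5.1729)
sweep = 180° − θ = 51.8734°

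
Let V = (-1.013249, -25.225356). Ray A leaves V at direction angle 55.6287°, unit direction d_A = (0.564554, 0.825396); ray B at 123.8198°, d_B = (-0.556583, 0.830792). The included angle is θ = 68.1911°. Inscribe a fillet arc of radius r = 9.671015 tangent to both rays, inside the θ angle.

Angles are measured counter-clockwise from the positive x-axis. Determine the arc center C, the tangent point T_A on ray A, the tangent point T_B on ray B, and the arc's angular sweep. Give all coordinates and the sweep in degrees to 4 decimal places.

bisector direction at 89.7242° = (0.004813,0.999988)
center distance |VC| = r/sin(θ/2) = 9.671015/sin(34.0956°) = 17.251965
C = V + |VC|·bis = (-0.9302,-7.9736)
T_A = V + ((C−V)·d_A)·d_A = V + 14.2864·d_A = (7.0522,-13.4334)
T_B = V + ((C−V)·d_B)·d_B = V + 14.2864·d_B = (-8.9648,-13.3563)
sweep = 180° − θ = 111.8089°

center=(-0.9302,-7.9736) T_A=(7.0522,-13.4334) T_B=(-8.9648,-13.3563) sweep=111.8089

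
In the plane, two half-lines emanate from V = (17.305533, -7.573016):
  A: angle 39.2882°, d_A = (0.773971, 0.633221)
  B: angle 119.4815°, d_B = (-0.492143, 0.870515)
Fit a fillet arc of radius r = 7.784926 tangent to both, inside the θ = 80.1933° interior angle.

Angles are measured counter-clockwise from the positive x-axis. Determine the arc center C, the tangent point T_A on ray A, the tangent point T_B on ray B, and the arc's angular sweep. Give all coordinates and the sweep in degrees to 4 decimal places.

center=(19.5321,4.3071) T_A=(24.4617,-1.7183) T_B=(12.7552,0.4758) sweep=99.8067

bisector direction at 79.3849° = (0.184211,0.982887)
center distance |VC| = r/sin(θ/2) = 7.784926/sin(40.0966°) = 12.086913
C = V + |VC|·bis = (19.5321,4.3071)
T_A = V + ((C−V)·d_A)·d_A = V + 9.2460·d_A = (24.4617,-1.7183)
T_B = V + ((C−V)·d_B)·d_B = V + 9.2460·d_B = (12.7552,0.4758)
sweep = 180° − θ = 99.8067°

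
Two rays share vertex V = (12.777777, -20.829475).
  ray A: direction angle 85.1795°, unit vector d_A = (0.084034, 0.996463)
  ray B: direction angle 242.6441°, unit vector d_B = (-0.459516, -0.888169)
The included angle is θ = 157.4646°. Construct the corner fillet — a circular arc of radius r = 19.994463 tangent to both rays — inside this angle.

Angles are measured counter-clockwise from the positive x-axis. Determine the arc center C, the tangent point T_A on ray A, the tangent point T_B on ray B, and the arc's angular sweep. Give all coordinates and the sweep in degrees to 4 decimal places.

center=(-6.8112,-15.1798) T_A=(13.1125,-16.8600) T_B=(10.9473,-24.3676) sweep=22.5354

bisector direction at 163.9118° = (-0.960836,0.277117)
center distance |VC| = r/sin(θ/2) = 19.994463/sin(78.7323°) = 20.387431
C = V + |VC|·bis = (-6.8112,-15.1798)
T_A = V + ((C−V)·d_A)·d_A = V + 3.9836·d_A = (13.1125,-16.8600)
T_B = V + ((C−V)·d_B)·d_B = V + 3.9836·d_B = (10.9473,-24.3676)
sweep = 180° − θ = 22.5354°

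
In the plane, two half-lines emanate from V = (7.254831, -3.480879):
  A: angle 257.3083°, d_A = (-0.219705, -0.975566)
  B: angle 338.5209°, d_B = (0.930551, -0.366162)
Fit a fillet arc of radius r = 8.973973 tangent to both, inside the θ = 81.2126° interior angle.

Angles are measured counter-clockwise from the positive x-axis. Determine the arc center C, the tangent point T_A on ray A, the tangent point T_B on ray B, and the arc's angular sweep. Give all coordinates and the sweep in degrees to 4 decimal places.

bisector direction at 297.9146° = (0.468155,-0.883646)
center distance |VC| = r/sin(θ/2) = 8.973973/sin(40.6063°) = 13.787919
C = V + |VC|·bis = (13.7097,-15.6645)
T_A = V + ((C−V)·d_A)·d_A = V + 10.4678·d_A = (4.9550,-13.6929)
T_B = V + ((C−V)·d_B)·d_B = V + 10.4678·d_B = (16.9956,-7.3138)
sweep = 180° − θ = 98.7874°

center=(13.7097,-15.6645) T_A=(4.9550,-13.6929) T_B=(16.9956,-7.3138) sweep=98.7874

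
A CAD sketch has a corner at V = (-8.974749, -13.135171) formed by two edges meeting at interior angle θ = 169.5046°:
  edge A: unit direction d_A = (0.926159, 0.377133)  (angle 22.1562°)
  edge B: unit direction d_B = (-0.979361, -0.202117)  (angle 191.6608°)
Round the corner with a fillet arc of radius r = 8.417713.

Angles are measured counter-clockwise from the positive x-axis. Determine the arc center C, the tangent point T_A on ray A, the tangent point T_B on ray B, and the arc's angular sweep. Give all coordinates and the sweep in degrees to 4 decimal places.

center=(-11.4333,-5.0475) T_A=(-8.2587,-12.8436) T_B=(-9.7319,-13.2914) sweep=10.4954

bisector direction at 106.9085° = (-0.290844,0.956770)
center distance |VC| = r/sin(θ/2) = 8.417713/sin(84.7523°) = 8.453144
C = V + |VC|·bis = (-11.4333,-5.0475)
T_A = V + ((C−V)·d_A)·d_A = V + 0.7731·d_A = (-8.2587,-12.8436)
T_B = V + ((C−V)·d_B)·d_B = V + 0.7731·d_B = (-9.7319,-13.2914)
sweep = 180° − θ = 10.4954°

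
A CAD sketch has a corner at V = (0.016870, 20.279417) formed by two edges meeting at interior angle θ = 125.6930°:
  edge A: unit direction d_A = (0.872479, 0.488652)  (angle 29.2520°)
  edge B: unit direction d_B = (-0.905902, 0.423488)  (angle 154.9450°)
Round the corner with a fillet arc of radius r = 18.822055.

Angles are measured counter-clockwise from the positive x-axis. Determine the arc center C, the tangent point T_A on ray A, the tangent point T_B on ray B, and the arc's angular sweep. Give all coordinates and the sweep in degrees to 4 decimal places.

center=(-0.7577,41.4187) T_A=(8.4397,24.9968) T_B=(-8.7286,24.3677) sweep=54.3070

bisector direction at 92.0985° = (-0.036618,0.999329)
center distance |VC| = r/sin(θ/2) = 18.822055/sin(62.8465°) = 21.153438
C = V + |VC|·bis = (-0.7577,41.4187)
T_A = V + ((C−V)·d_A)·d_A = V + 9.6539·d_A = (8.4397,24.9968)
T_B = V + ((C−V)·d_B)·d_B = V + 9.6539·d_B = (-8.7286,24.3677)
sweep = 180° − θ = 54.3070°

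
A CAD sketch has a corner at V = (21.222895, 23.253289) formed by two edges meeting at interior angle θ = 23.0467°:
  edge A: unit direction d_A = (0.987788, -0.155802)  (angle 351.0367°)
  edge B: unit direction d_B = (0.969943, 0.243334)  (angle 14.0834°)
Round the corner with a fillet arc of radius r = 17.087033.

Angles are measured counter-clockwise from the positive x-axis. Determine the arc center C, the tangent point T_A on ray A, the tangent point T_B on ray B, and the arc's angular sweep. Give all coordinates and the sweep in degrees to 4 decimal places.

center=(106.6722,27.0738) T_A=(104.0100,10.1954) T_B=(102.5144,43.6473) sweep=156.9533

bisector direction at 2.5601° = (0.999002,0.044666)
center distance |VC| = r/sin(θ/2) = 17.087033/sin(11.5234°) = 85.534697
C = V + |VC|·bis = (106.6722,27.0738)
T_A = V + ((C−V)·d_A)·d_A = V + 83.8106·d_A = (104.0100,10.1954)
T_B = V + ((C−V)·d_B)·d_B = V + 83.8106·d_B = (102.5144,43.6473)
sweep = 180° − θ = 156.9533°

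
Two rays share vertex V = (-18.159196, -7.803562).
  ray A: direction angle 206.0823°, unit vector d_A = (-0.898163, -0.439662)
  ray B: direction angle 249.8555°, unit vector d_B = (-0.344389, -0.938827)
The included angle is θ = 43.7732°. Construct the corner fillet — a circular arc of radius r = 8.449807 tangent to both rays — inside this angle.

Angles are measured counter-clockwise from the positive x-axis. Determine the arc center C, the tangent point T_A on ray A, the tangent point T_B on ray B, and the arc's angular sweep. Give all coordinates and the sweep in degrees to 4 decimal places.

center=(-33.3359,-24.6406) T_A=(-37.0510,-17.0513) T_B=(-25.4030,-27.5506) sweep=136.2268

bisector direction at 227.9689° = (-0.669534,-0.742782)
center distance |VC| = r/sin(θ/2) = 8.449807/sin(21.8866°) = 22.667568
C = V + |VC|·bis = (-33.3359,-24.6406)
T_A = V + ((C−V)·d_A)·d_A = V + 21.0338·d_A = (-37.0510,-17.0513)
T_B = V + ((C−V)·d_B)·d_B = V + 21.0338·d_B = (-25.4030,-27.5506)
sweep = 180° − θ = 136.2268°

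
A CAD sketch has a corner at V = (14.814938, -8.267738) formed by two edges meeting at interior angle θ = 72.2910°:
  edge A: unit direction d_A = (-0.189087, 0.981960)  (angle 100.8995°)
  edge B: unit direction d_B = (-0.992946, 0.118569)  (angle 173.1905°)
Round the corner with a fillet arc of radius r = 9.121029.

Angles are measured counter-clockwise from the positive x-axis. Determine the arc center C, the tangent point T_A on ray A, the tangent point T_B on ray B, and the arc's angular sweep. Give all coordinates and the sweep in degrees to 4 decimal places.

center=(3.4973,2.2695) T_A=(12.4538,3.9942) T_B=(2.4158,-6.7871) sweep=107.7090

bisector direction at 137.0450° = (-0.731889,0.681424)
center distance |VC| = r/sin(θ/2) = 9.121029/sin(36.1455°) = 15.463622
C = V + |VC|·bis = (3.4973,2.2695)
T_A = V + ((C−V)·d_A)·d_A = V + 12.4872·d_A = (12.4538,3.9942)
T_B = V + ((C−V)·d_B)·d_B = V + 12.4872·d_B = (2.4158,-6.7871)
sweep = 180° − θ = 107.7090°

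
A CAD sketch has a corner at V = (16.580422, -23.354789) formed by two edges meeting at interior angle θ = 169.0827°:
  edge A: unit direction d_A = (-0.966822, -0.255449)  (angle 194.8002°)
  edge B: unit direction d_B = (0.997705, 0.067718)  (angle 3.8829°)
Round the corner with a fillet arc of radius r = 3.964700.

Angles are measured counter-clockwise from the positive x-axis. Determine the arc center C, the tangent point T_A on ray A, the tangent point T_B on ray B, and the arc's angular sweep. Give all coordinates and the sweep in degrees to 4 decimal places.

center=(17.2269,-27.2847) T_A=(16.2141,-23.4516) T_B=(16.9584,-23.3291) sweep=10.9173

bisector direction at 279.3415° = (0.162319,-0.986738)
center distance |VC| = r/sin(θ/2) = 3.964700/sin(84.5413°) = 3.982761
C = V + |VC|·bis = (17.2269,-27.2847)
T_A = V + ((C−V)·d_A)·d_A = V + 0.3789·d_A = (16.2141,-23.4516)
T_B = V + ((C−V)·d_B)·d_B = V + 0.3789·d_B = (16.9584,-23.3291)
sweep = 180° − θ = 10.9173°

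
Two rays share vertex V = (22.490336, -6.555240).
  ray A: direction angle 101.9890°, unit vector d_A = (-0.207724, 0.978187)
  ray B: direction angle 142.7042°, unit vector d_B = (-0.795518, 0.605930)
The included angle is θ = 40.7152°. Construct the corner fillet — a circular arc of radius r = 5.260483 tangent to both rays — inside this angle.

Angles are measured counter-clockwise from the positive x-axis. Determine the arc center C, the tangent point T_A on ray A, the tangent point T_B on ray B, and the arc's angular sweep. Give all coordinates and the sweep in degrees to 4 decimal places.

center=(14.3997,6.2199) T_A=(19.5454,7.3126) T_B=(11.2122,2.0351) sweep=139.2848

bisector direction at 122.3466° = (-0.535040,0.844827)
center distance |VC| = r/sin(θ/2) = 5.260483/sin(20.3576°) = 15.121617
C = V + |VC|·bis = (14.3997,6.2199)
T_A = V + ((C−V)·d_A)·d_A = V + 14.1771·d_A = (19.5454,7.3126)
T_B = V + ((C−V)·d_B)·d_B = V + 14.1771·d_B = (11.2122,2.0351)
sweep = 180° − θ = 139.2848°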